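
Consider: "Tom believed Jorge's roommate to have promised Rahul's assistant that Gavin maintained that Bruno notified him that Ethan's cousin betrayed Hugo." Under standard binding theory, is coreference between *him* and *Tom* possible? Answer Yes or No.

*Tom* is an R-expression; Principle C requires it to be free (not bound by any c-commanding expression).
— him: object of the clause headed by 'notified'; the pronoun does not c-command the R-expression — coreference allowed.

Yes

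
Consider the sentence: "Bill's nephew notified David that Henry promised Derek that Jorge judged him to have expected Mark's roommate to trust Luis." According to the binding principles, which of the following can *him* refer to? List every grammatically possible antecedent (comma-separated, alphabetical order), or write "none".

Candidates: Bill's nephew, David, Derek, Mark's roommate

*him* is a pronoun; Principle B requires it to be free in its binding domain — the clause headed by 'judged'.
— Bill's nephew: subject of the matrix clause; c-commands the pronoun but lies outside its binding domain — allowed.
— David: object of the matrix clause; c-commands the pronoun but lies outside its binding domain — allowed.
— Derek: object of the clause headed by 'promised'; c-commands the pronoun but lies outside its binding domain — allowed.
— Mark's roommate: subject of the clause headed by 'trust'; is c-commanded by the pronoun; coreference would bind this R-expression — blocked (Principle C).

Bill's nephew, David, Derek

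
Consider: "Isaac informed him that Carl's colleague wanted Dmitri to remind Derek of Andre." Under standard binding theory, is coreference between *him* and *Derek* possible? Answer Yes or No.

*Derek* is an R-expression; Principle C requires it to be free (not bound by any c-commanding expression).
— him: object of the matrix clause; the pronoun c-commands the R-expression — coreference blocked (Principle C).

No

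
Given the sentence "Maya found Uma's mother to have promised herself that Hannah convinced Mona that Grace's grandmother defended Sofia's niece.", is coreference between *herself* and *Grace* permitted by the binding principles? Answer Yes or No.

No

*herself* is a reflexive; Principle A requires it to be bound within its binding domain — the clause headed by 'promised'.
— Grace: possessor inside the subject DP of the clause headed by 'defended'; does not c-command the reflexive — cannot bind it (Principle A).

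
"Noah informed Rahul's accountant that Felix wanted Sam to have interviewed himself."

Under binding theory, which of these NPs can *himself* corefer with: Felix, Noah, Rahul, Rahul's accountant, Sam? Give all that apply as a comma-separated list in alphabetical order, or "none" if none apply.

Sam

*himself* is a reflexive; Principle A requires it to be bound within its binding domain — the clause headed by 'interviewed'.
— Felix: subject of the clause headed by 'wanted'; c-commands the reflexive but lies outside its binding domain — cannot bind it (Principle A).
— Noah: subject of the matrix clause; c-commands the reflexive but lies outside its binding domain — cannot bind it (Principle A).
— Rahul: possessor inside the object DP of the matrix clause; does not c-command the reflexive — cannot bind it (Principle A).
— Rahul's accountant: object of the matrix clause; c-commands the reflexive but lies outside its binding domain — cannot bind it (Principle A).
— Sam: subject of the clause headed by 'interviewed'; c-commands the reflexive within its binding domain — allowed (Principle A).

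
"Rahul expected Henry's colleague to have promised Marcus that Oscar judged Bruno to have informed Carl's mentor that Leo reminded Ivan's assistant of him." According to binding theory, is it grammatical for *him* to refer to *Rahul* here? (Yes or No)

*Rahul* is an R-expression; Principle C requires it to be free (not bound by any c-commanding expression).
— him: second object of the clause headed by 'reminded'; the pronoun does not c-command the R-expression — coreference allowed.

Yes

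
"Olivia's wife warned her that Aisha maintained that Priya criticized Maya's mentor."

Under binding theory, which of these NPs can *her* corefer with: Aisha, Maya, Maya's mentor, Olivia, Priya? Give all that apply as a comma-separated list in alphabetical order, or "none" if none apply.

*her* is a pronoun; Principle B requires it to be free in its binding domain — the matrix clause.
— Aisha: subject of the clause headed by 'maintained'; is c-commanded by the pronoun; coreference would bind this R-expression — blocked (Principle C).
— Maya: possessor inside the object DP of the clause headed by 'criticized'; is c-commanded by the pronoun; coreference would bind this R-expression — blocked (Principle C).
— Maya's mentor: object of the clause headed by 'criticized'; is c-commanded by the pronoun; coreference would bind this R-expression — blocked (Principle C).
— Olivia: possessor inside the subject DP of the matrix clause; does not c-command the pronoun — Principle B does not apply; allowed.
— Priya: subject of the clause headed by 'criticized'; is c-commanded by the pronoun; coreference would bind this R-expression — blocked (Principle C).

Olivia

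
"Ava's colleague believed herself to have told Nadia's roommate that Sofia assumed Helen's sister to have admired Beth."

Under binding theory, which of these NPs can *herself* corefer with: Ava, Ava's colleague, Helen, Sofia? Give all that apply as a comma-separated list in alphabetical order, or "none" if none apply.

*herself* is a reflexive; Principle A requires it to be bound within its binding domain — the matrix clause.
— Ava: possessor inside the subject DP of the matrix clause; does not c-command the reflexive — cannot bind it (Principle A).
— Ava's colleague: subject of the matrix clause; c-commands the reflexive within its binding domain — allowed (Principle A).
— Helen: possessor inside the subject DP of the clause headed by 'admired'; does not c-command the reflexive — cannot bind it (Principle A).
— Sofia: subject of the clause headed by 'assumed'; does not c-command the reflexive — cannot bind it (Principle A).

Ava's colleague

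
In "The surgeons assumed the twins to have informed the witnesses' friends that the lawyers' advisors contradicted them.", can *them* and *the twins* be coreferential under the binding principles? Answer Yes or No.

*the twins* is an R-expression; Principle C requires it to be free (not bound by any c-commanding expression).
— them: object of the clause headed by 'contradicted'; the pronoun does not c-command the R-expression — coreference allowed.

Yes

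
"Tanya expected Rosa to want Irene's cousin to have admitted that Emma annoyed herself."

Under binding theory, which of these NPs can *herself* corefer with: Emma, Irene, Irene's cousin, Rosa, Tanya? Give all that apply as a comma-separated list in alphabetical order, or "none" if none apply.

Emma

*herself* is a reflexive; Principle A requires it to be bound within its binding domain — the clause headed by 'annoyed'.
— Emma: subject of the clause headed by 'annoyed'; c-commands the reflexive within its binding domain — allowed (Principle A).
— Irene: possessor inside the subject DP of the clause headed by 'admitted'; does not c-command the reflexive — cannot bind it (Principle A).
— Irene's cousin: subject of the clause headed by 'admitted'; c-commands the reflexive but lies outside its binding domain — cannot bind it (Principle A).
— Rosa: subject of the clause headed by 'want'; c-commands the reflexive but lies outside its binding domain — cannot bind it (Principle A).
— Tanya: subject of the matrix clause; c-commands the reflexive but lies outside its binding domain — cannot bind it (Principle A).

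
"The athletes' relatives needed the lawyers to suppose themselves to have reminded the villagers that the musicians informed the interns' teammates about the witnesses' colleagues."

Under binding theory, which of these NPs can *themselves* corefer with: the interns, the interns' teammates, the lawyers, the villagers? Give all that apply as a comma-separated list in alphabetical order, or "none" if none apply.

*themselves* is a reflexive; Principle A requires it to be bound within its binding domain — the clause headed by 'suppose'.
— the interns: possessor inside the object DP of the clause headed by 'informed'; does not c-command the reflexive — cannot bind it (Principle A).
— the interns' teammates: object of the clause headed by 'informed'; does not c-command the reflexive — cannot bind it (Principle A).
— the lawyers: subject of the clause headed by 'suppose'; c-commands the reflexive within its binding domain — allowed (Principle A).
— the villagers: object of the clause headed by 'reminded'; does not c-command the reflexive — cannot bind it (Principle A).

the lawyers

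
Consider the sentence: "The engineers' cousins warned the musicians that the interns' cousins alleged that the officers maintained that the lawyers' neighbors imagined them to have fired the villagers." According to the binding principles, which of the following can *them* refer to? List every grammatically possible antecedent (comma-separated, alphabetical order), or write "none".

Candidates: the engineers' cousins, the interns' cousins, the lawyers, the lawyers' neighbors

the engineers' cousins, the interns' cousins, the lawyers

*them* is a pronoun; Principle B requires it to be free in its binding domain — the clause headed by 'imagined'.
— the engineers' cousins: subject of the matrix clause; c-commands the pronoun but lies outside its binding domain — allowed.
— the interns' cousins: subject of the clause headed by 'alleged'; c-commands the pronoun but lies outside its binding domain — allowed.
— the lawyers: possessor inside the subject DP of the clause headed by 'imagined'; does not c-command the pronoun — Principle B does not apply; allowed.
— the lawyers' neighbors: subject of the clause headed by 'imagined'; c-commands the pronoun within its binding domain — blocked (Principle B).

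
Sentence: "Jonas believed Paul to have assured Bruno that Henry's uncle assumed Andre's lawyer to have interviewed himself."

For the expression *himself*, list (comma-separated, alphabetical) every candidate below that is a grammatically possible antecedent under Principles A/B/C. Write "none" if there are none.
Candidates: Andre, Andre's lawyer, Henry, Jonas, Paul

*himself* is a reflexive; Principle A requires it to be bound within its binding domain — the clause headed by 'interviewed'.
— Andre: possessor inside the subject DP of the clause headed by 'interviewed'; does not c-command the reflexive — cannot bind it (Principle A).
— Andre's lawyer: subject of the clause headed by 'interviewed'; c-commands the reflexive within its binding domain — allowed (Principle A).
— Henry: possessor inside the subject DP of the clause headed by 'assumed'; does not c-command the reflexive — cannot bind it (Principle A).
— Jonas: subject of the matrix clause; c-commands the reflexive but lies outside its binding domain — cannot bind it (Principle A).
— Paul: subject of the clause headed by 'assured'; c-commands the reflexive but lies outside its binding domain — cannot bind it (Principle A).

Andre's lawyer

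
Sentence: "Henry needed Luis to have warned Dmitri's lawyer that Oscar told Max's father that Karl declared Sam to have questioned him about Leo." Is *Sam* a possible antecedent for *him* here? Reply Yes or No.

No

*him* is a pronoun; Principle B requires it to be free in its binding domain — the clause headed by 'questioned'.
— Sam: subject of the clause headed by 'questioned'; c-commands the pronoun within its binding domain — blocked (Principle B).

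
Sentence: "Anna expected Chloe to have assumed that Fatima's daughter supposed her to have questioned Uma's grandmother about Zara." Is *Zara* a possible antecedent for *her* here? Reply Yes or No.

No

*her* is a pronoun; Principle B requires it to be free in its binding domain — the clause headed by 'supposed'.
— Zara: second object of the clause headed by 'questioned'; is c-commanded by the pronoun; coreference would bind this R-expression — blocked (Principle C).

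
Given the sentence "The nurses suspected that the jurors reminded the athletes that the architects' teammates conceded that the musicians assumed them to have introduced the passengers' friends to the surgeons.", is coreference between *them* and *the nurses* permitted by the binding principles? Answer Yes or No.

*them* is a pronoun; Principle B requires it to be free in its binding domain — the clause headed by 'assumed'.
— the nurses: subject of the matrix clause; c-commands the pronoun but lies outside its binding domain — allowed.

Yes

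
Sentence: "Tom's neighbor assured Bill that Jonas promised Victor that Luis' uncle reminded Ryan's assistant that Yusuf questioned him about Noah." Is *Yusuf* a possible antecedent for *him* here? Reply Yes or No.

No

*him* is a pronoun; Principle B requires it to be free in its binding domain — the clause headed by 'questioned'.
— Yusuf: subject of the clause headed by 'questioned'; c-commands the pronoun within its binding domain — blocked (Principle B).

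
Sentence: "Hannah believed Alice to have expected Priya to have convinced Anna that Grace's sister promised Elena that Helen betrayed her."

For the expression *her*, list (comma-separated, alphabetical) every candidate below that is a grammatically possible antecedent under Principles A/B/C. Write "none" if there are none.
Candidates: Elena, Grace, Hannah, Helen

Elena, Grace, Hannah

*her* is a pronoun; Principle B requires it to be free in its binding domain — the clause headed by 'betrayed'.
— Elena: object of the clause headed by 'promised'; c-commands the pronoun but lies outside its binding domain — allowed.
— Grace: possessor inside the subject DP of the clause headed by 'promised'; does not c-command the pronoun — Principle B does not apply; allowed.
— Hannah: subject of the matrix clause; c-commands the pronoun but lies outside its binding domain — allowed.
— Helen: subject of the clause headed by 'betrayed'; c-commands the pronoun within its binding domain — blocked (Principle B).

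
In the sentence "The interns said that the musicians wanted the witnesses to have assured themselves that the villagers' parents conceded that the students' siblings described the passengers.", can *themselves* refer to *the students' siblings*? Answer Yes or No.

No

*themselves* is a reflexive; Principle A requires it to be bound within its binding domain — the clause headed by 'assured'.
— the students' siblings: subject of the clause headed by 'described'; does not c-command the reflexive — cannot bind it (Principle A).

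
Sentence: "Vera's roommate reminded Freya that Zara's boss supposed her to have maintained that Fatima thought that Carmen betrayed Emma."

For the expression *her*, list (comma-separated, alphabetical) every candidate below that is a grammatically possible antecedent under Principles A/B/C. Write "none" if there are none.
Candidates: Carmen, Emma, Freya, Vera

Freya, Vera

*her* is a pronoun; Principle B requires it to be free in its binding domain — the clause headed by 'supposed'.
— Carmen: subject of the clause headed by 'betrayed'; is c-commanded by the pronoun; coreference would bind this R-expression — blocked (Principle C).
— Emma: object of the clause headed by 'betrayed'; is c-commanded by the pronoun; coreference would bind this R-expression — blocked (Principle C).
— Freya: object of the matrix clause; c-commands the pronoun but lies outside its binding domain — allowed.
— Vera: possessor inside the subject DP of the matrix clause; does not c-command the pronoun — Principle B does not apply; allowed.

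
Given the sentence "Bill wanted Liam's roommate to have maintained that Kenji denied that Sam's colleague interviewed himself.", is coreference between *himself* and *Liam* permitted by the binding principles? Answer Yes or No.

*himself* is a reflexive; Principle A requires it to be bound within its binding domain — the clause headed by 'interviewed'.
— Liam: possessor inside the subject DP of the clause headed by 'maintained'; does not c-command the reflexive — cannot bind it (Principle A).

No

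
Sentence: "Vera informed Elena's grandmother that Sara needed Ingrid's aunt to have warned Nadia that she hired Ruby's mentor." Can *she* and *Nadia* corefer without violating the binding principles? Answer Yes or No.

*Nadia* is an R-expression; Principle C requires it to be free (not bound by any c-commanding expression).
— she: subject of the clause headed by 'hired'; the pronoun does not c-command the R-expression — coreference allowed.

Yes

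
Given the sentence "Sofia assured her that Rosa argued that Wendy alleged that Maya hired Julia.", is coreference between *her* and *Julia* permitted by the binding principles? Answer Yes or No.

*her* is a pronoun; Principle B requires it to be free in its binding domain — the matrix clause.
— Julia: object of the clause headed by 'hired'; is c-commanded by the pronoun; coreference would bind this R-expression — blocked (Principle C).

No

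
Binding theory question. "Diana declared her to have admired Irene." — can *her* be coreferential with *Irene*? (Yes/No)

No

*her* is a pronoun; Principle B requires it to be free in its binding domain — the matrix clause.
— Irene: object of the clause headed by 'admired'; is c-commanded by the pronoun; coreference would bind this R-expression — blocked (Principle C).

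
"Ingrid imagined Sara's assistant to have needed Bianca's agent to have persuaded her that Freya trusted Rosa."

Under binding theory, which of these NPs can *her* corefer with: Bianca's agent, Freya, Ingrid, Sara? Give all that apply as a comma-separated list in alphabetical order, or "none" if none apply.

*her* is a pronoun; Principle B requires it to be free in its binding domain — the clause headed by 'persuaded'.
— Bianca's agent: subject of the clause headed by 'persuaded'; c-commands the pronoun within its binding domain — blocked (Principle B).
— Freya: subject of the clause headed by 'trusted'; is c-commanded by the pronoun; coreference would bind this R-expression — blocked (Principle C).
— Ingrid: subject of the matrix clause; c-commands the pronoun but lies outside its binding domain — allowed.
— Sara: possessor inside the subject DP of the clause headed by 'needed'; does not c-command the pronoun — Principle B does not apply; allowed.

Ingrid, Sara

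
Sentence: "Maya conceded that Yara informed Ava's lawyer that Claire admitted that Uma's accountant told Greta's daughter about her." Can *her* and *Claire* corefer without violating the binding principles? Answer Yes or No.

*Claire* is an R-expression; Principle C requires it to be free (not bound by any c-commanding expression).
— her: second object of the clause headed by 'told'; the pronoun does not c-command the R-expression — coreference allowed.

Yes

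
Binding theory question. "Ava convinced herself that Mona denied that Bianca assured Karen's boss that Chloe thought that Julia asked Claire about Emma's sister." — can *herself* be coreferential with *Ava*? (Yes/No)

Yes

*herself* is a reflexive; Principle A requires it to be bound within its binding domain — the matrix clause.
— Ava: subject of the matrix clause; c-commands the reflexive within its binding domain — allowed (Principle A).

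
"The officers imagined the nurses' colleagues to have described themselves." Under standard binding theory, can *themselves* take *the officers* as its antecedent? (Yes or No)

No

*themselves* is a reflexive; Principle A requires it to be bound within its binding domain — the clause headed by 'described'.
— the officers: subject of the matrix clause; c-commands the reflexive but lies outside its binding domain — cannot bind it (Principle A).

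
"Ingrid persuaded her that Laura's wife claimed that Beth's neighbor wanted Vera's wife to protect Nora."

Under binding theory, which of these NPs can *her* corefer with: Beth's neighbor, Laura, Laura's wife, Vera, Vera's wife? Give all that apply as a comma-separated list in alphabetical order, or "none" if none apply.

*her* is a pronoun; Principle B requires it to be free in its binding domain — the matrix clause.
— Beth's neighbor: subject of the clause headed by 'wanted'; is c-commanded by the pronoun; coreference would bind this R-expression — blocked (Principle C).
— Laura: possessor inside the subject DP of the clause headed by 'claimed'; is c-commanded by the pronoun; coreference would bind this R-expression — blocked (Principle C).
— Laura's wife: subject of the clause headed by 'claimed'; is c-commanded by the pronoun; coreference would bind this R-expression — blocked (Principle C).
— Vera: possessor inside the subject DP of the clause headed by 'protect'; is c-commanded by the pronoun; coreference would bind this R-expression — blocked (Principle C).
— Vera's wife: subject of the clause headed by 'protect'; is c-commanded by the pronoun; coreference would bind this R-expression — blocked (Principle C).

none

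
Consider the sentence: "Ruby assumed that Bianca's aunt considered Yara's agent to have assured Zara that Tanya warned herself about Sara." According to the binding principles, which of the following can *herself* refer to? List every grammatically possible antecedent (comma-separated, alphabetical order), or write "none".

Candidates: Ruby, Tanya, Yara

*herself* is a reflexive; Principle A requires it to be bound within its binding domain — the clause headed by 'warned'.
— Ruby: subject of the matrix clause; c-commands the reflexive but lies outside its binding domain — cannot bind it (Principle A).
— Tanya: subject of the clause headed by 'warned'; c-commands the reflexive within its binding domain — allowed (Principle A).
— Yara: possessor inside the subject DP of the clause headed by 'assured'; does not c-command the reflexive — cannot bind it (Principle A).

Tanya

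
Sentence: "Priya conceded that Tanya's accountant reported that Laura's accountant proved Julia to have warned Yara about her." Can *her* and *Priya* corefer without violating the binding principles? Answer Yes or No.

Yes

*Priya* is an R-expression; Principle C requires it to be free (not bound by any c-commanding expression).
— her: second object of the clause headed by 'warned'; the pronoun does not c-command the R-expression — coreference allowed.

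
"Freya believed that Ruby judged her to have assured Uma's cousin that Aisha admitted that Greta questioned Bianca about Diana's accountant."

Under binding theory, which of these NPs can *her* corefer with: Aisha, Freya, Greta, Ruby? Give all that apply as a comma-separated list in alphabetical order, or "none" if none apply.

*her* is a pronoun; Principle B requires it to be free in its binding domain — the clause headed by 'judged'.
— Aisha: subject of the clause headed by 'admitted'; is c-commanded by the pronoun; coreference would bind this R-expression — blocked (Principle C).
— Freya: subject of the matrix clause; c-commands the pronoun but lies outside its binding domain — allowed.
— Greta: subject of the clause headed by 'questioned'; is c-commanded by the pronoun; coreference would bind this R-expression — blocked (Principle C).
— Ruby: subject of the clause headed by 'judged'; c-commands the pronoun within its binding domain — blocked (Principle B).

Freya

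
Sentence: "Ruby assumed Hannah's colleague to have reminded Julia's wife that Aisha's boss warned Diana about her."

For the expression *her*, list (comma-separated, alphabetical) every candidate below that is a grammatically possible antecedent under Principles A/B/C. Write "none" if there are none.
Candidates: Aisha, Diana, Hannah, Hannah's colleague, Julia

*her* is a pronoun; Principle B requires it to be free in its binding domain — the clause headed by 'warned'.
— Aisha: possessor inside the subject DP of the clause headed by 'warned'; does not c-command the pronoun — Principle B does not apply; allowed.
— Diana: object of the clause headed by 'warned'; c-commands the pronoun within its binding domain — blocked (Principle B).
— Hannah: possessor inside the subject DP of the clause headed by 'reminded'; does not c-command the pronoun — Principle B does not apply; allowed.
— Hannah's colleague: subject of the clause headed by 'reminded'; c-commands the pronoun but lies outside its binding domain — allowed.
— Julia: possessor inside the object DP of the clause headed by 'reminded'; does not c-command the pronoun — Principle B does not apply; allowed.

Aisha, Hannah, Hannah's colleague, Julia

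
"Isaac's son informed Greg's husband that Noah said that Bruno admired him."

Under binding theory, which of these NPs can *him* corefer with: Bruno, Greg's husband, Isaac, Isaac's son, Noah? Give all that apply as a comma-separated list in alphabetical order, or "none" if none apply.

Greg's husband, Isaac, Isaac's son, Noah

*him* is a pronoun; Principle B requires it to be free in its binding domain — the clause headed by 'admired'.
— Bruno: subject of the clause headed by 'admired'; c-commands the pronoun within its binding domain — blocked (Principle B).
— Greg's husband: object of the matrix clause; c-commands the pronoun but lies outside its binding domain — allowed.
— Isaac: possessor inside the subject DP of the matrix clause; does not c-command the pronoun — Principle B does not apply; allowed.
— Isaac's son: subject of the matrix clause; c-commands the pronoun but lies outside its binding domain — allowed.
— Noah: subject of the clause headed by 'said'; c-commands the pronoun but lies outside its binding domain — allowed.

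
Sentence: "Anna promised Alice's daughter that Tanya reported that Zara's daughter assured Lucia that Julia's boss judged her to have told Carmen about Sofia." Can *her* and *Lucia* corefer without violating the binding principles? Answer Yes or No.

*Lucia* is an R-expression; Principle C requires it to be free (not bound by any c-commanding expression).
— her: subject of the clause headed by 'told'; the pronoun does not c-command the R-expression — coreference allowed.

Yes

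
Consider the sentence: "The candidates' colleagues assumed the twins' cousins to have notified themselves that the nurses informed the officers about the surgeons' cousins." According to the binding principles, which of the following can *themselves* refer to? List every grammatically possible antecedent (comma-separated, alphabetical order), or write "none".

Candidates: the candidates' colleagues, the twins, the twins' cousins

*themselves* is a reflexive; Principle A requires it to be bound within its binding domain — the clause headed by 'notified'.
— the candidates' colleagues: subject of the matrix clause; c-commands the reflexive but lies outside its binding domain — cannot bind it (Principle A).
— the twins: possessor inside the subject DP of the clause headed by 'notified'; does not c-command the reflexive — cannot bind it (Principle A).
— the twins' cousins: subject of the clause headed by 'notified'; c-commands the reflexive within its binding domain — allowed (Principle A).

the twins' cousins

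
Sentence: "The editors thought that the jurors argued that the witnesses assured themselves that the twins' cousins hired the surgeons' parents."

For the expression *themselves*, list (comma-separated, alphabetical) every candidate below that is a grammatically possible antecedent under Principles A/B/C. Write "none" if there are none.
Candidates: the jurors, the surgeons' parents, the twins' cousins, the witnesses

the witnesses

*themselves* is a reflexive; Principle A requires it to be bound within its binding domain — the clause headed by 'assured'.
— the jurors: subject of the clause headed by 'argued'; c-commands the reflexive but lies outside its binding domain — cannot bind it (Principle A).
— the surgeons' parents: object of the clause headed by 'hired'; does not c-command the reflexive — cannot bind it (Principle A).
— the twins' cousins: subject of the clause headed by 'hired'; does not c-command the reflexive — cannot bind it (Principle A).
— the witnesses: subject of the clause headed by 'assured'; c-commands the reflexive within its binding domain — allowed (Principle A).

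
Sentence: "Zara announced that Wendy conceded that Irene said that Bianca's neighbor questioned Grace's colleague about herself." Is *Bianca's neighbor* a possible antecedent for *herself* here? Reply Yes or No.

Yes

*herself* is a reflexive; Principle A requires it to be bound within its binding domain — the clause headed by 'questioned'.
— Bianca's neighbor: subject of the clause headed by 'questioned'; c-commands the reflexive within its binding domain — allowed (Principle A).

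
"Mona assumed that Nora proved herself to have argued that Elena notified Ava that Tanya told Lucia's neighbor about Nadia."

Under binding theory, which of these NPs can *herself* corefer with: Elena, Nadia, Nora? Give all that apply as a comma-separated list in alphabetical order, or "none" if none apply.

Nora

*herself* is a reflexive; Principle A requires it to be bound within its binding domain — the clause headed by 'proved'.
— Elena: subject of the clause headed by 'notified'; does not c-command the reflexive — cannot bind it (Principle A).
— Nadia: second object of the clause headed by 'told'; does not c-command the reflexive — cannot bind it (Principle A).
— Nora: subject of the clause headed by 'proved'; c-commands the reflexive within its binding domain — allowed (Principle A).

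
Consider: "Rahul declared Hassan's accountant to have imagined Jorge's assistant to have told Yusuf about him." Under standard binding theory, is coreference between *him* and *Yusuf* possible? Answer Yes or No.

No

*Yusuf* is an R-expression; Principle C requires it to be free (not bound by any c-commanding expression).
— him: second object of the clause headed by 'told'; the R-expression locally c-commands the pronoun — coreference blocked (Principle B on the pronoun).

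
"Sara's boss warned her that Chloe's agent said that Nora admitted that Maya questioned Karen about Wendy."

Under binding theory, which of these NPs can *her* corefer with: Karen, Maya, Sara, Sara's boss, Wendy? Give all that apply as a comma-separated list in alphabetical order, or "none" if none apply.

Sara

*her* is a pronoun; Principle B requires it to be free in its binding domain — the matrix clause.
— Karen: object of the clause headed by 'questioned'; is c-commanded by the pronoun; coreference would bind this R-expression — blocked (Principle C).
— Maya: subject of the clause headed by 'questioned'; is c-commanded by the pronoun; coreference would bind this R-expression — blocked (Principle C).
— Sara: possessor inside the subject DP of the matrix clause; does not c-command the pronoun — Principle B does not apply; allowed.
— Sara's boss: subject of the matrix clause; c-commands the pronoun within its binding domain — blocked (Principle B).
— Wendy: second object of the clause headed by 'questioned'; is c-commanded by the pronoun; coreference would bind this R-expression — blocked (Principle C).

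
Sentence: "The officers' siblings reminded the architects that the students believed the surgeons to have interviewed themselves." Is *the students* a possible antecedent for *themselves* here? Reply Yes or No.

*themselves* is a reflexive; Principle A requires it to be bound within its binding domain — the clause headed by 'interviewed'.
— the students: subject of the clause headed by 'believed'; c-commands the reflexive but lies outside its binding domain — cannot bind it (Principle A).

No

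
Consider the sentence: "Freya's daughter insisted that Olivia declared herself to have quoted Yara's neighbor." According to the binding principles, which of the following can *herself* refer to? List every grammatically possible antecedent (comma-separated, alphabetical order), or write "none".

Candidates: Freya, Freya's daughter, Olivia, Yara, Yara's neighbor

Olivia

*herself* is a reflexive; Principle A requires it to be bound within its binding domain — the clause headed by 'declared'.
— Freya: possessor inside the subject DP of the matrix clause; does not c-command the reflexive — cannot bind it (Principle A).
— Freya's daughter: subject of the matrix clause; c-commands the reflexive but lies outside its binding domain — cannot bind it (Principle A).
— Olivia: subject of the clause headed by 'declared'; c-commands the reflexive within its binding domain — allowed (Principle A).
— Yara: possessor inside the object DP of the clause headed by 'quoted'; does not c-command the reflexive — cannot bind it (Principle A).
— Yara's neighbor: object of the clause headed by 'quoted'; does not c-command the reflexive — cannot bind it (Principle A).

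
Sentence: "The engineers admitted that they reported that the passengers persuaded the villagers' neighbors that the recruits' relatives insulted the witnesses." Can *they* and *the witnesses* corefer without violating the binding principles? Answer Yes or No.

No

*the witnesses* is an R-expression; Principle C requires it to be free (not bound by any c-commanding expression).
— they: subject of the clause headed by 'reported'; the pronoun c-commands the R-expression — coreference blocked (Principle C).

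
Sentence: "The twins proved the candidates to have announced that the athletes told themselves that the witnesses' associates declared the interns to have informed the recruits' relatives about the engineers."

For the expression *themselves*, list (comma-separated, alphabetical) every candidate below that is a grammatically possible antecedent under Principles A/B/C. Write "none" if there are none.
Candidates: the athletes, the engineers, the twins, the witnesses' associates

the athletes

*themselves* is a reflexive; Principle A requires it to be bound within its binding domain — the clause headed by 'told'.
— the athletes: subject of the clause headed by 'told'; c-commands the reflexive within its binding domain — allowed (Principle A).
— the engineers: second object of the clause headed by 'informed'; does not c-command the reflexive — cannot bind it (Principle A).
— the twins: subject of the matrix clause; c-commands the reflexive but lies outside its binding domain — cannot bind it (Principle A).
— the witnesses' associates: subject of the clause headed by 'declared'; does not c-command the reflexive — cannot bind it (Principle A).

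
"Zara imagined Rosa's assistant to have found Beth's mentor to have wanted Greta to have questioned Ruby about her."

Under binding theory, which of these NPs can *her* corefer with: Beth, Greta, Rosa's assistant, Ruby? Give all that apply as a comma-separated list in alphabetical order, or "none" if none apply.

Beth, Rosa's assistant

*her* is a pronoun; Principle B requires it to be free in its binding domain — the clause headed by 'questioned'.
— Beth: possessor inside the subject DP of the clause headed by 'wanted'; does not c-command the pronoun — Principle B does not apply; allowed.
— Greta: subject of the clause headed by 'questioned'; c-commands the pronoun within its binding domain — blocked (Principle B).
— Rosa's assistant: subject of the clause headed by 'found'; c-commands the pronoun but lies outside its binding domain — allowed.
— Ruby: object of the clause headed by 'questioned'; c-commands the pronoun within its binding domain — blocked (Principle B).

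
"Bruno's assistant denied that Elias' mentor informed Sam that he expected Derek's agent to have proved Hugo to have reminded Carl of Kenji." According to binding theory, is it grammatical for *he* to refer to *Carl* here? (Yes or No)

*Carl* is an R-expression; Principle C requires it to be free (not bound by any c-commanding expression).
— he: subject of the clause headed by 'expected'; the pronoun c-commands the R-expression — coreference blocked (Principle C).

No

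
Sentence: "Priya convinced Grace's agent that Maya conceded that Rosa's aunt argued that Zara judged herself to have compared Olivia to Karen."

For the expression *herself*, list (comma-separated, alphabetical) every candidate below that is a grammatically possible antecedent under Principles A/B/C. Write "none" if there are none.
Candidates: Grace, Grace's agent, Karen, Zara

*herself* is a reflexive; Principle A requires it to be bound within its binding domain — the clause headed by 'judged'.
— Grace: possessor inside the object DP of the matrix clause; does not c-command the reflexive — cannot bind it (Principle A).
— Grace's agent: object of the matrix clause; c-commands the reflexive but lies outside its binding domain — cannot bind it (Principle A).
— Karen: second object of the clause headed by 'compared'; does not c-command the reflexive — cannot bind it (Principle A).
— Zara: subject of the clause headed by 'judged'; c-commands the reflexive within its binding domain — allowed (Principle A).

Zara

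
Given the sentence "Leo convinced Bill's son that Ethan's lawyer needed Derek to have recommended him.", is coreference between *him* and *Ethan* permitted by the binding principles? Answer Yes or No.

Yes

*him* is a pronoun; Principle B requires it to be free in its binding domain — the clause headed by 'recommended'.
— Ethan: possessor inside the subject DP of the clause headed by 'needed'; does not c-command the pronoun — Principle B does not apply; allowed.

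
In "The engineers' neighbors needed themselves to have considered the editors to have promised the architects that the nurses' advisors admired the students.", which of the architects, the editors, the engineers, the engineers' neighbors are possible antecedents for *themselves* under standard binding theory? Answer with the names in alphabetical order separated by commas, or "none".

*themselves* is a reflexive; Principle A requires it to be bound within its binding domain — the matrix clause.
— the architects: object of the clause headed by 'promised'; does not c-command the reflexive — cannot bind it (Principle A).
— the editors: subject of the clause headed by 'promised'; does not c-command the reflexive — cannot bind it (Principle A).
— the engineers: possessor inside the subject DP of the matrix clause; does not c-command the reflexive — cannot bind it (Principle A).
— the engineers' neighbors: subject of the matrix clause; c-commands the reflexive within its binding domain — allowed (Principle A).

the engineers' neighbors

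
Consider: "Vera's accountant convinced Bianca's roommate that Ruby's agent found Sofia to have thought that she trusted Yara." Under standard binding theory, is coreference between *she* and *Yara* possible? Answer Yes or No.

No

*Yara* is an R-expression; Principle C requires it to be free (not bound by any c-commanding expression).
— she: subject of the clause headed by 'trusted'; the pronoun c-commands the R-expression — coreference blocked (Principle C).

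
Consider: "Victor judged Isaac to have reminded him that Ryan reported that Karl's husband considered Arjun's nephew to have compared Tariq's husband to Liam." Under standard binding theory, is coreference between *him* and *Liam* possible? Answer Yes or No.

No

*Liam* is an R-expression; Principle C requires it to be free (not bound by any c-commanding expression).
— him: object of the clause headed by 'reminded'; the pronoun c-commands the R-expression — coreference blocked (Principle C).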